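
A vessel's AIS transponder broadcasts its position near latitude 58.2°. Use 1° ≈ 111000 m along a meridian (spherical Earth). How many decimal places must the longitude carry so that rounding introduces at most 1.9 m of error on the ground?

At 58.2° one degree of longitude covers 111000 × cos 58.2° ≈ 111000 × 0.5270 ≈ 58492.1 m.
Rounding to N decimal places gives at most 0.5 × 10⁻ᴺ degrees of error, i.e. 0.5 × 10⁻ᴺ × 58492.1 m.
Setting 29246 × 10⁻ᴺ ≤ 1.9 gives 10ᴺ ≥ 1.539e+04, i.e. N ≥ 4.19.
At 4 places the error can reach 2.92 m, but 5 places keeps it to 0.292 m.

5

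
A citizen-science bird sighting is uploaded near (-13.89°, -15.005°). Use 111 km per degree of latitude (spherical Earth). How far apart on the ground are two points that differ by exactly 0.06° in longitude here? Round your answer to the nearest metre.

0.06° of longitude at 13.89° is 0.06 × 111000 × cos 13.89° ≈ 0.06 × 107754 = 6465.25 m.

6465 metres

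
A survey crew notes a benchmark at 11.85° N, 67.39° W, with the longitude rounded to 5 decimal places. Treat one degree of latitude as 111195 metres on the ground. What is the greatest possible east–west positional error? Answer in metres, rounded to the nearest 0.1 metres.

0.5 metres

Rounding to 5 decimal places leaves the longitude within ±5e-06° of the true value.
Parallels shrink by cos φ, so at 11.85° a degree of longitude is 111195 × 0.9787 ≈ 108825 m.
Maximum E–W displacement: 5e-06 × 108825 = 0.544126 m.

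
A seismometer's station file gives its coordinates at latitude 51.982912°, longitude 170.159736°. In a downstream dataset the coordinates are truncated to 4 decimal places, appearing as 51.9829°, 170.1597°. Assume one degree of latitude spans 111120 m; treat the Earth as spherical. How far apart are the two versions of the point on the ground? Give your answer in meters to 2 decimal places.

2.80 meters

Δlat = 51.982912 − 51.9829 = +0.000012°; Δlon = 170.159736 − 170.1597 = +0.000036°.
North–south shift: 0.000012 × 111120 = 1.33344 m.
E–W at 51.9829°: 0.000036° × 111120 × cos 51.9829° = 0.000036 × 111120 × 0.6159 ≈ 2.46378 m.
Hypotenuse of the two orthogonal shifts: √(1.33344² + 2.46378²) = 2.80148 m.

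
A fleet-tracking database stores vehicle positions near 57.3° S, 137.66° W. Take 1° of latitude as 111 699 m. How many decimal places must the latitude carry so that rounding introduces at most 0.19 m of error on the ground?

One degree of latitude covers 111699 m.
With N decimal places the half-ulp bound is 0.5·10⁻ᴺ°, or 0.5·10⁻ᴺ × 111699 m on the ground.
Need 0.5 × 111699 × 10⁻ᴺ ≤ 0.19 → 10⁻ᴺ ≤ 3.402e-06, so N ≥ 5.47.
N = 5 would give 0.558 m (too coarse); N = 6 gives 0.0558 m ≤ 0.19 m.

6 decimal places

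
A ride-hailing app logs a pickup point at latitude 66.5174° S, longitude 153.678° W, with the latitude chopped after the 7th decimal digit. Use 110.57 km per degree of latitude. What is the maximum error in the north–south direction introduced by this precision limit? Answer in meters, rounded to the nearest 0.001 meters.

0.011 meters

Truncating at 7 decimal places can drop up to a full unit in the last place, so the latitude may be off by as much as 1e-07°.
So the N–S error is at most 1e-07 × 110570 = 0.011057 m.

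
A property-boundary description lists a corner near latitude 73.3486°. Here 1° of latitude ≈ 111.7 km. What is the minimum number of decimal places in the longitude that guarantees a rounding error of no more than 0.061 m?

At 73.3486° one degree of longitude covers 111700 × cos 73.3486° ≈ 111700 × 0.2865 ≈ 32007.4 m.
N decimal places → at most half a unit in the last place, 0.5 × 10⁻ᴺ° = 32007.4/2 × 10⁻ᴺ m.
Setting 16003.7 × 10⁻ᴺ ≤ 0.061 gives 10ᴺ ≥ 2.624e+05, i.e. N ≥ 5.42.
So 6 decimal places suffice (0.016 m); 5 would allow up to 0.16 m.

6 decimal places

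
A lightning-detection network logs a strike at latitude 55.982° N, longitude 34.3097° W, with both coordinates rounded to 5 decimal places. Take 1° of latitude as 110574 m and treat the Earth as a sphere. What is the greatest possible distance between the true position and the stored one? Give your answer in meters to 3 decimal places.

0.634 meters

Rounding to 5 decimal places leaves each coordinate within ±5e-06° of the true value.
North–south component: 5e-06° × 110574 = 0.55287 m.
E–W at 55.982°: 5e-06° × 110574 × cos 55.982° = 5e-06 × 110574 × 0.5595 ≈ 0.309305 m.
The two errors are perpendicular, so the maximum displacement is √(0.55287² + 0.309305²) ≈ 0.63351 m.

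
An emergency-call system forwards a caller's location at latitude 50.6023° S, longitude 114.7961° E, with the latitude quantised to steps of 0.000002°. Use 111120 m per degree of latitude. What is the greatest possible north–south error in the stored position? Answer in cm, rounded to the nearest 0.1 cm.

With a 0.000002° grid the true value lies within half a step, ±0.000002°/2 = ±1e-06°, of the stored one.
North–south distance: 1e-06° × 111120 m/° = 0.11112 m.
That is 0.11112 m = 11.112 cm.

11.1 cm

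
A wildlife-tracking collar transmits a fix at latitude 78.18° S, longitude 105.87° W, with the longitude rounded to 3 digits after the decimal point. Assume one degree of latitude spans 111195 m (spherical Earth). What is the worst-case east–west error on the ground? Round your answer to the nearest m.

Rounding to 3 decimal places leaves the longitude within ±0.0005° of the true value.
Parallels shrink by cos φ, so at 78.18° a degree of longitude is 111195 × 0.2048 ≈ 22776.9 m.
Maximum E–W displacement: 0.0005 × 22776.9 = 11.3885 m.

11 m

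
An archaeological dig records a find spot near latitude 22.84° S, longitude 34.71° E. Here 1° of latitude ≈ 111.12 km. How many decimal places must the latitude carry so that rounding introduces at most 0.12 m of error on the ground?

6 decimal places

One degree of latitude covers 111120 m.
With N decimal places the half-ulp bound is 0.5·10⁻ᴺ°, or 0.5·10⁻ᴺ × 111120 m on the ground.
Need 0.5 × 111120 × 10⁻ᴺ ≤ 0.12 → 10⁻ᴺ ≤ 2.160e-06, so N ≥ 5.67.
At 5 places the error can reach 0.556 m, but 6 places keeps it to 0.0556 m.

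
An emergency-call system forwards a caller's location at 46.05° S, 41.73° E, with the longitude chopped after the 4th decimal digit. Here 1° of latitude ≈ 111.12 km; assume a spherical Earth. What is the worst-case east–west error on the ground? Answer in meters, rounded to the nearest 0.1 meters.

7.7 meters

Truncating at 4 decimal places can drop up to a full unit in the last place, so the longitude may be off by as much as 0.0001°.
At latitude 46.05° a degree of longitude spans 111120 m × cos 46.05° = 111120 × 0.6940 ≈ 77120.7 m.
So at most 0.0001° × 77120.7 ≈ 7.71207 m east–west.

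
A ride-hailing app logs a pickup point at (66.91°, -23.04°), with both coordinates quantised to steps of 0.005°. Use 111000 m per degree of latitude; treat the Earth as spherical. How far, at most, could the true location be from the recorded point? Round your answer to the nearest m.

With a 0.005° grid the true value lies within half a step, ±0.005°/2 = ±0.0025°, of the stored one.
Latitude error → 0.0025 × 111000 = 277.5 m along the meridian.
East–west component at 66.91°: 0.0025° × 111000 × cos 66.91° ≈ 0.0025 × 43531.6 ≈ 108.829 m.
The two errors are perpendicular, so the maximum displacement is √(277.5² + 108.829²) ≈ 298.077 m.

298 m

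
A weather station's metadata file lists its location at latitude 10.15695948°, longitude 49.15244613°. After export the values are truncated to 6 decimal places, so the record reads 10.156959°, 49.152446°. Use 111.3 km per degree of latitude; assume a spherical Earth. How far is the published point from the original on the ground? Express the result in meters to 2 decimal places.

Δlat = 10.15695948 − 10.156959 = +0.00000048°; Δlon = 49.15244613 − 49.152446 = +0.00000013°.
North–south shift: 0.00000048 × 111300 = 0.053424 m.
East–west at this latitude: 0.00000013° × 111300 × cos 10.157° ≈ 0.00000013 × 109556 = 0.0142422 m.
Hypotenuse of the two orthogonal shifts: √(0.053424² + 0.0142422²) = 0.0552898 m.

0.06 meters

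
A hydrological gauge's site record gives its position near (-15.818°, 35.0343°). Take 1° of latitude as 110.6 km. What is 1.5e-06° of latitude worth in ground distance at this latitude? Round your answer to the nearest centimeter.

17 centimeters

1.5e-06° × 110600 m/° = 0.1659 m.
That is 0.1659 m = 16.59 cm.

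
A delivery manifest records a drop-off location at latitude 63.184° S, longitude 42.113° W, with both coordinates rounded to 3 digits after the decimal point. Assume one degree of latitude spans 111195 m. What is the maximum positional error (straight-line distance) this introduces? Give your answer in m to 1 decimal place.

61.0 m

Rounding to 3 decimal places leaves each coordinate within ±0.0005° of the true value.
North–south component: 0.0005° × 111195 = 55.5975 m.
Longitude error → 0.0005 × 111195 × cos 63.184° = 0.0005 × 111195 × 0.4511 ≈ 25.0815 m.
Worst case both components are at the extreme and orthogonal: √(55.5975² + 25.0815²) ≈ 60.9932 m.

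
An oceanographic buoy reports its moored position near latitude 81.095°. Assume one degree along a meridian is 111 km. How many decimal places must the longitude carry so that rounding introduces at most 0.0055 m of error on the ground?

7 decimal places

At 81.095° one degree of longitude covers 111000 × cos 81.095° ≈ 111000 × 0.1548 ≈ 17182.4 m.
With N decimal places the half-ulp bound is 0.5·10⁻ᴺ°, or 0.5·10⁻ᴺ × 17182.4 m on the ground.
Setting 8591.21 × 10⁻ᴺ ≤ 0.0055 gives 10ᴺ ≥ 1.562e+06, i.e. N ≥ 6.19.
So 7 decimal places suffice (0.000859 m); 6 would allow up to 0.00859 m.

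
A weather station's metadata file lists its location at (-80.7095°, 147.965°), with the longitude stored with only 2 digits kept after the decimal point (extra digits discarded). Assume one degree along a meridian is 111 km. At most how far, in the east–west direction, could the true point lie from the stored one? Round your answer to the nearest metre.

Truncating at 2 decimal places can drop up to a full unit in the last place, so the longitude may be off by as much as 0.01°.
At latitude 80.7095° a degree of longitude spans 111000 m × cos 80.7095° = 111000 × 0.1614 ≈ 17919.9 m.
So at most 0.01° × 17919.9 ≈ 179.199 m east–west.

179 metres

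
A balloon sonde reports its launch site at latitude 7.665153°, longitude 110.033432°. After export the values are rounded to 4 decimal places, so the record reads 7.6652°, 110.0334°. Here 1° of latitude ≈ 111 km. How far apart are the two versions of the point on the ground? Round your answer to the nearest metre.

6 metres

The latitude changed by -0.000047° and the longitude by +0.000032°.
N–S: -0.000047° × 111000 m/° = -5.217 m.
E–W at 7.6652°: 0.000032° × 111000 × cos 7.6652° = 0.000032 × 111000 × 0.9911 ≈ 3.52026 m.
Distance: √(5.217² + 3.52026²) ≈ 6.29359 m.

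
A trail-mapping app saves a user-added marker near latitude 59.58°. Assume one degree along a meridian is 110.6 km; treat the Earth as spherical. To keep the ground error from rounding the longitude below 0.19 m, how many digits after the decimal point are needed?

6 decimal places

At 59.58° one degree of longitude covers 110600 × cos 59.58° ≈ 110600 × 0.5063 ≈ 56000.6 m.
Rounding to N decimal places gives at most 0.5 × 10⁻ᴺ degrees of error, i.e. 0.5 × 10⁻ᴺ × 56000.6 m.
Setting 28000.3 × 10⁻ᴺ ≤ 0.19 gives 10ᴺ ≥ 1.474e+05, i.e. N ≥ 5.17.
N = 5 would give 0.28 m (too coarse); N = 6 gives 0.028 m ≤ 0.19 m.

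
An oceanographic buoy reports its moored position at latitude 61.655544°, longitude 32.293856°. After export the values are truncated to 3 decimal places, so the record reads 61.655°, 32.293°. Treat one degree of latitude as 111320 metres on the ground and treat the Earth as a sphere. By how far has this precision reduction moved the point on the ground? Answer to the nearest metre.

76 metres

The latitude changed by +0.000544° and the longitude by +0.000856°.
N–S: 0.000544° × 111320 m/° = 60.5581 m.
East–west at this latitude: 0.000856° × 111320 × cos 61.655° ≈ 0.000856 × 52852.5 = 45.2417 m.
Hypotenuse of the two orthogonal shifts: √(60.5581² + 45.2417²) = 75.5916 m.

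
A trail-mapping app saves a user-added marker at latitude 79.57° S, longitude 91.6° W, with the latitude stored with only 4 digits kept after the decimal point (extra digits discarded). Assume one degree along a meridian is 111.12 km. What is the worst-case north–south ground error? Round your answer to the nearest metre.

Truncating at 4 decimal places can drop up to a full unit in the last place, so the latitude may be off by as much as 0.0001°.
North–south distance: 0.0001° × 111120 m/° = 11.112 m.

11 metres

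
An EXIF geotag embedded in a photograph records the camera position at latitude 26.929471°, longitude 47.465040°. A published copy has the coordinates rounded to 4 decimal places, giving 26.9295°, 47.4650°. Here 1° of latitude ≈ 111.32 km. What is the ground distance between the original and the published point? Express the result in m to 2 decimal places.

Δlat = 26.929471 − 26.9295 = -0.000029°; Δlon = 47.465040 − 47.4650 = +0.000040°.
North–south shift: -0.000029 × 111320 = -3.22828 m.
East–west at this latitude: 0.000040° × 111320 × cos 26.9295° ≈ 0.000040 × 99249 = 3.96996 m.
Hypotenuse of the two orthogonal shifts: √(3.22828² + 3.96996²) = 5.11687 m.

5.12 m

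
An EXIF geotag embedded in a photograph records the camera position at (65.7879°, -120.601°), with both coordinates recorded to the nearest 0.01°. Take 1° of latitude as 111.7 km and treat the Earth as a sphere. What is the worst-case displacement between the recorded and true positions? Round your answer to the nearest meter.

Rounding to 2 decimal places leaves each coordinate within ±0.005° of the true value.
Latitude error → 0.005 × 111700 = 558.5 m along the meridian.
Longitude error → 0.005 × 111700 × cos 65.7879° = 0.005 × 111700 × 0.4101 ≈ 229.05 m.
Worst case both components are at the extreme and orthogonal: √(558.5² + 229.05²) ≈ 603.644 m.

604 meters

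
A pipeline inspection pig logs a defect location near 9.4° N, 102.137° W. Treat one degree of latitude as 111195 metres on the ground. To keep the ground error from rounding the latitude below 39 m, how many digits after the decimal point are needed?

One degree of latitude covers 111195 m.
N decimal places → at most half a unit in the last place, 0.5 × 10⁻ᴺ° = 111195/2 × 10⁻ᴺ m.
Need 0.5 × 111195 × 10⁻ᴺ ≤ 39 → 10⁻ᴺ ≤ 7.015e-04, so N ≥ 3.15.
At 3 places the error can reach 55.6 m, but 4 places keeps it to 5.56 m.

4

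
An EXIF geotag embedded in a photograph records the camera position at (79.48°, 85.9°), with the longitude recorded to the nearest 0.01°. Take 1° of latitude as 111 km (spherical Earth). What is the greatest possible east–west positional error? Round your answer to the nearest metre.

101 metres

Rounding to 2 decimal places leaves the longitude within ±0.005° of the true value.
One degree of longitude at 79.48° is 111000 × cos 79.48° ≈ 111000 × 0.1826 = 20266.2 m.
Maximum E–W displacement: 0.005 × 20266.2 = 101.331 m.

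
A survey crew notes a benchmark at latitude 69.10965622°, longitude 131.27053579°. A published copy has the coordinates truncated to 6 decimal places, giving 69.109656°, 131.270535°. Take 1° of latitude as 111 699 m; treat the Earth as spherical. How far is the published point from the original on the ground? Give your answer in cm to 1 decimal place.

4.0 cm

Δlat = 69.10965622 − 69.109656 = +0.00000022°; Δlon = 131.27053579 − 131.270535 = +0.00000079°.
N–S: 0.00000022° × 111699 m/° = 0.0245738 m.
E–W at 69.1097°: 0.00000079° × 111699 × cos 69.1097° = 0.00000079 × 111699 × 0.3566 ≈ 0.0314655 m.
Hypotenuse of the two orthogonal shifts: √(0.0245738² + 0.0314655²) = 0.0399242 m.
That is 0.0399242 m = 3.9924 cm.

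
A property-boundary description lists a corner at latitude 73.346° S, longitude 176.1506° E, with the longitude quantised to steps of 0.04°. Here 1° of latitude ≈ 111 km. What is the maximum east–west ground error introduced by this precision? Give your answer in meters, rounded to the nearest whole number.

With a 0.04° grid the true value lies within half a step, ±0.04°/2 = ±0.02°, of the stored one.
One degree of longitude at 73.346° is 111000 × cos 73.346° ≈ 111000 × 0.2866 = 31811.6 m.
So at most 0.02° × 31811.6 ≈ 636.233 m east–west.

636 meters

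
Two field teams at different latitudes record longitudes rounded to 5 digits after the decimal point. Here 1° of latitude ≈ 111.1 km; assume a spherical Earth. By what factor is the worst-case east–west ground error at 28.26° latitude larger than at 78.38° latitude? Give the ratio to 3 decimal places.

Rounding to 5 decimal places leaves the longitude within ±5e-06° of the true value.
At 28.26°: 5e-06° × 111100 × cos 28.26° = 5e-06 × 111100 × 0.8808 ≈ 0.48929 m.
At 78.38°: 5e-06° × 111100 × cos 78.38° = 5e-06 × 111100 × 0.2014 ≈ 0.11189 m.
The ratio reduces to cos 28.26° / cos 78.38° = 0.8808/0.2014 ≈ 4.3730.

4.373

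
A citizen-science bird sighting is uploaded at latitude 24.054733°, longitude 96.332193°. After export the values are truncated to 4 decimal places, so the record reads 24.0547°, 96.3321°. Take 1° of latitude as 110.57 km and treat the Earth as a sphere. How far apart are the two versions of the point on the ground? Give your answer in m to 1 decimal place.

The latitude changed by +0.000033° and the longitude by +0.000093°.
North–south shift: 0.000033 × 110570 = 3.64881 m.
East–west at this latitude: 0.000093° × 110570 × cos 24.0547° ≈ 0.000093 × 100968 = 9.39 m.
Hypotenuse of the two orthogonal shifts: √(3.64881² + 9.39²) = 10.074 m.

10.1 m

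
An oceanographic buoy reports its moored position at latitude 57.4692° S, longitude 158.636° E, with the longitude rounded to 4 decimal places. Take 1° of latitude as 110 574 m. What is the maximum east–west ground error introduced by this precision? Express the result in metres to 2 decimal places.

2.97 metres

Rounding to 4 decimal places leaves the longitude within ±5e-05° of the true value.
One degree of longitude at 57.4692° is 110574 × cos 57.4692° ≈ 110574 × 0.5378 = 59461.5 m.
Maximum E–W displacement: 5e-05 × 59461.5 = 2.97307 m.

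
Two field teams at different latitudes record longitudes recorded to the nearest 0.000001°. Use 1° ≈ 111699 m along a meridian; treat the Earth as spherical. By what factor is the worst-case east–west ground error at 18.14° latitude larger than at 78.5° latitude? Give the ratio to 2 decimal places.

Rounding to 6 decimal places leaves the longitude within ±5e-07° of the true value.
Error at 18.14° = 5e-07° × 111699 × cos 18.14° ≈ 0.055849 × 0.9503 = 0.053074 m.
At 78.5°: 5e-07° × 111699 × cos 78.5° = 5e-07 × 111699 × 0.1994 ≈ 0.011135 m.
The ratio reduces to cos 18.14° / cos 78.5° = 0.9503/0.1994 ≈ 4.7666.

4.77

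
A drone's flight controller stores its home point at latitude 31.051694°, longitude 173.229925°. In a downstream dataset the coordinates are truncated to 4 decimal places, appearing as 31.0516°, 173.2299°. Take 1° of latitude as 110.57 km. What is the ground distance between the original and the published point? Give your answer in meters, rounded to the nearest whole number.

Δlat = 31.051694 − 31.0516 = +0.000094°; Δlon = 173.229925 − 173.2299 = +0.000025°.
N–S: 0.000094° × 110570 m/° = 10.3936 m.
E–W at 31.0516°: 0.000025° × 110570 × cos 31.0516° = 0.000025 × 110570 × 0.8567 ≈ 2.36814 m.
Distance: √(10.3936² + 2.36814²) ≈ 10.66 m.

11 meters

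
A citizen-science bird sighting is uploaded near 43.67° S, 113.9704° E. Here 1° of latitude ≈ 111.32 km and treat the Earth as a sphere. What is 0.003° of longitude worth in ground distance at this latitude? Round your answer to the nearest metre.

One degree of longitude here spans 111320 × cos 43.67° = 111320 × 0.7233 ≈ 80521 m; 0.003° of that is 241.563 m.

242 metres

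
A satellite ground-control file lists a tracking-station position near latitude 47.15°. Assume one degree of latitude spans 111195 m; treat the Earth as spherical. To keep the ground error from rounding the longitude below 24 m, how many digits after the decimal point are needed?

At 47.15° one degree of longitude covers 111195 × cos 47.15° ≈ 111195 × 0.6801 ≈ 75621.6 m.
N decimal places → at most half a unit in the last place, 0.5 × 10⁻ᴺ° = 75621.6/2 × 10⁻ᴺ m.
Need 0.5 × 75621.6 × 10⁻ᴺ ≤ 24 → 10⁻ᴺ ≤ 6.347e-04, so N ≥ 3.20.
So 4 decimal places suffice (3.78 m); 3 would allow up to 37.8 m.

4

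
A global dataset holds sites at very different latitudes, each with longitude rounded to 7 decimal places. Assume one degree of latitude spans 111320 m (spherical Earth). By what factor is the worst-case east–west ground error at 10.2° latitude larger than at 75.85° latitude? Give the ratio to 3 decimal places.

4.026

Rounding to 7 decimal places leaves the longitude within ±5e-08° of the true value.
Error at 10.2° = 5e-08° × 111320 × cos 10.2° ≈ 0.005566 × 0.9842 = 0.005478 m.
Error at 75.85° = 5e-08° × 111320 × cos 75.85° ≈ 0.005566 × 0.2445 = 0.0013607 m.
The ratio reduces to cos 10.2° / cos 75.85° = 0.9842/0.2445 ≈ 4.0260.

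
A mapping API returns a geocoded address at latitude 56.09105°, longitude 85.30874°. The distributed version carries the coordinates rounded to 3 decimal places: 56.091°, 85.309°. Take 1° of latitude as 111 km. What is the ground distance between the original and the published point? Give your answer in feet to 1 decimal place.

55.9 feet

The latitude changed by +0.00005° and the longitude by -0.00026°.
North–south shift: 0.00005 × 111000 = 5.55 m.
East–west at this latitude: -0.00026° × 111000 × cos 56.091° ≈ -0.00026 × 61924.2 = -16.1003 m.
Distance: √(5.55² + 16.1003²) ≈ 17.03 m.
Converting: 17.03 m × 3.2808 ft/m ≈ 55.873 ft.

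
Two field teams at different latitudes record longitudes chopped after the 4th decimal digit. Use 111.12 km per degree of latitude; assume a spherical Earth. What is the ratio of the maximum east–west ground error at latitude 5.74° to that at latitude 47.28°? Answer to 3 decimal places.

Truncating at 4 decimal places can drop up to a full unit in the last place, so the longitude may be off by as much as 0.0001°.
At 5.74°: 0.0001° × 111120 × cos 5.74° = 0.0001 × 111120 × 0.9950 ≈ 11.056 m.
Error at 47.28° = 0.0001° × 111120 × cos 47.28° ≈ 11.112 × 0.6784 = 7.5386 m.
Ratio: 11.056 / 7.5386 = cos 5.74° / cos 47.28° ≈ 1.4666.

1.467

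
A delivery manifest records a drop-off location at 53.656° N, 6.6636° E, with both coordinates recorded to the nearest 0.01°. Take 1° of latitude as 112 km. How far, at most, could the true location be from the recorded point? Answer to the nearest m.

Rounding to 2 decimal places leaves each coordinate within ±0.005° of the true value.
N–S: 0.005° × 112000 m/° = 560 m.
East–west component at 53.656°: 0.005° × 112000 × cos 53.656° ≈ 0.005 × 66374.8 ≈ 331.874 m.
The two errors are perpendicular, so the maximum displacement is √(560² + 331.874²) ≈ 650.953 m.

651 m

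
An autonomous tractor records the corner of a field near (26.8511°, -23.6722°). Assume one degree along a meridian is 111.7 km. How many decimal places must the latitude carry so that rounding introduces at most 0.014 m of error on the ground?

7

One degree of latitude covers 111700 m.
Rounding to N decimal places gives at most 0.5 × 10⁻ᴺ degrees of error, i.e. 0.5 × 10⁻ᴺ × 111700 m.
Setting 55850 × 10⁻ᴺ ≤ 0.014 gives 10ᴺ ≥ 3.989e+06, i.e. N ≥ 6.60.
So 7 decimal places suffice (0.00558 m); 6 would allow up to 0.0558 m.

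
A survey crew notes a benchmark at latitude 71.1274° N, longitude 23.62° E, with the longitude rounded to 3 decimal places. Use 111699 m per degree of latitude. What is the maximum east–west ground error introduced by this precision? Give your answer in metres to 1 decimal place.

18.1 metres

Rounding to 3 decimal places leaves the longitude within ±0.0005° of the true value.
Parallels shrink by cos φ, so at 71.1274° a degree of longitude is 111699 × 0.3235 ≈ 36130.7 m.
East–west error: 0.0005° × 36130.7 m/° ≈ 18.0654 m.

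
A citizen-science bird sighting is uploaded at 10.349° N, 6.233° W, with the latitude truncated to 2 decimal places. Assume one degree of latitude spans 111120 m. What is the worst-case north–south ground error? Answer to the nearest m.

Truncating at 2 decimal places can drop up to a full unit in the last place, so the latitude may be off by as much as 0.01°.
North–south distance: 0.01° × 111120 m/° = 1111.2 m.

1111 m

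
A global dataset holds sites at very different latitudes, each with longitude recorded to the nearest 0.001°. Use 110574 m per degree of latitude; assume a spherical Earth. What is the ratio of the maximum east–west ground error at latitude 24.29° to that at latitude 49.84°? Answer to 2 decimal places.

1.41

Rounding to 3 decimal places leaves the longitude within ±0.0005° of the true value.
Error at 24.29° = 0.0005° × 110574 × cos 24.29° ≈ 55.287 × 0.9115 = 50.393 m.
At 49.84°: 0.0005° × 110574 × cos 49.84° = 0.0005 × 110574 × 0.6449 ≈ 35.656 m.
Ratio: 50.393 / 35.656 = cos 24.29° / cos 49.84° ≈ 1.4133.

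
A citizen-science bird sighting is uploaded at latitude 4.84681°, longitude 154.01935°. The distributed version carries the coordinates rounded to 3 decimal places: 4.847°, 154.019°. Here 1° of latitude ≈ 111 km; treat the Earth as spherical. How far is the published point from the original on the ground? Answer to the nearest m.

44 m

The latitude changed by -0.00019° and the longitude by +0.00035°.
North–south shift: -0.00019 × 111000 = -21.09 m.
E–W at 4.847°: 0.00035° × 111000 × cos 4.847° = 0.00035 × 111000 × 0.9964 ≈ 38.7111 m.
Hypotenuse of the two orthogonal shifts: √(21.09² + 38.7111²) = 44.0833 m.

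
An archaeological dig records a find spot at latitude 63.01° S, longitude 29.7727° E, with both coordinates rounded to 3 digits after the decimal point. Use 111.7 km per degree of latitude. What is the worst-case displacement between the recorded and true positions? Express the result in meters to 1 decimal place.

Rounding to 3 decimal places leaves each coordinate within ±0.0005° of the true value.
N–S: 0.0005° × 111700 m/° = 55.85 m.
East–west component at 63.01°: 0.0005° × 111700 × cos 63.01° ≈ 0.0005 × 50693.4 ≈ 25.3467 m.
Combining orthogonally: (55.85² + 25.3467²)^½ ≈ 61.3325 m.

61.3 meters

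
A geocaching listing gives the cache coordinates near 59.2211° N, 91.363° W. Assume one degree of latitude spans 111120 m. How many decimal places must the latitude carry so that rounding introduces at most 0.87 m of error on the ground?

One degree of latitude covers 111120 m.
With N decimal places the half-ulp bound is 0.5·10⁻ᴺ°, or 0.5·10⁻ᴺ × 111120 m on the ground.
Need 0.5 × 111120 × 10⁻ᴺ ≤ 0.87 → 10⁻ᴺ ≤ 1.566e-05, so N ≥ 4.81.
N = 4 would give 5.56 m (too coarse); N = 5 gives 0.556 m ≤ 0.87 m.

5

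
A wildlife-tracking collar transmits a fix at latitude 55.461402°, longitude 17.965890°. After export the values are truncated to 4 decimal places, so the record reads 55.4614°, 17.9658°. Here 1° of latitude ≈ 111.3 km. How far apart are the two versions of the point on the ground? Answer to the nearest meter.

6 meters

The latitude changed by +0.000002° and the longitude by +0.000090°.
N–S: 0.000002° × 111300 m/° = 0.2226 m.
E–W at 55.4614°: 0.000090° × 111300 × cos 55.4614° = 0.000090 × 111300 × 0.5670 ≈ 5.67925 m.
Hypotenuse of the two orthogonal shifts: √(0.2226² + 5.67925²) = 5.68361 m.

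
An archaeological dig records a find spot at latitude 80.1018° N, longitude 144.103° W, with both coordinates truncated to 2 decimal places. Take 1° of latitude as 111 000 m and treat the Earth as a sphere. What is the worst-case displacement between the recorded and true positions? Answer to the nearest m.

1126 m

Truncating at 2 decimal places can drop up to a full unit in the last place, so each coordinate may be off by as much as 0.01°.
N–S: 0.01° × 111000 m/° = 1110 m.
East–west component at 80.1018°: 0.01° × 111000 × cos 80.1018° ≈ 0.01 × 19080.7 ≈ 190.807 m.
Combining orthogonally: (1110² + 190.807²)^½ ≈ 1126.28 m.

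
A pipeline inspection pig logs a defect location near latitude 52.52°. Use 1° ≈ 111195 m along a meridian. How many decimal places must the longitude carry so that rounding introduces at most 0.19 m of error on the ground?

At 52.52° one degree of longitude covers 111195 × cos 52.52° ≈ 111195 × 0.6085 ≈ 67660.4 m.
Rounding to N decimal places gives at most 0.5 × 10⁻ᴺ degrees of error, i.e. 0.5 × 10⁻ᴺ × 67660.4 m.
Need 0.5 × 67660.4 × 10⁻ᴺ ≤ 0.19 → 10⁻ᴺ ≤ 5.616e-06, so N ≥ 5.25.
N = 5 would give 0.338 m (too coarse); N = 6 gives 0.0338 m ≤ 0.19 m.

6 decimal places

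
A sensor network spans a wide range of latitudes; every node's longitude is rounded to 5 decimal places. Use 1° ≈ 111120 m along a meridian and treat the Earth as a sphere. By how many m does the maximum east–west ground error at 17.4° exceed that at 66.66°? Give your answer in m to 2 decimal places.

Rounding to 5 decimal places leaves the longitude within ±5e-06° of the true value.
Error at 17.4° = 5e-06° × 111120 × cos 17.4° ≈ 0.5556 × 0.9542 = 0.53018 m.
At 66.66°: 5e-06° × 111120 × cos 66.66° = 5e-06 × 111120 × 0.3962 ≈ 0.22012 m.
Difference: 0.53018 − 0.22012 = 0.31005 m.

0.31 m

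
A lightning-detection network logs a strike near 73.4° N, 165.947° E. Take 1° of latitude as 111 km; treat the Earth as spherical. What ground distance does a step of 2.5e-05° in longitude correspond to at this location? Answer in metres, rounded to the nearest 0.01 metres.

0.79 metres

2.5e-05° of longitude at 73.4° is 2.5e-05 × 111000 × cos 73.4° ≈ 2.5e-05 × 31711.4 = 0.792785 m.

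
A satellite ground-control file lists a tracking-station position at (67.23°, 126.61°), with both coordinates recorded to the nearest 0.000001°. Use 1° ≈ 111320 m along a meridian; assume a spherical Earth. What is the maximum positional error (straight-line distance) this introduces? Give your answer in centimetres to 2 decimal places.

Rounding to 6 decimal places leaves each coordinate within ±5e-07° of the true value.
North–south component: 5e-07° × 111320 = 0.05566 m.
East–west component at 67.23°: 5e-07° × 111320 × cos 67.23° ≈ 5e-07 × 43084.5 ≈ 0.0215422 m.
Worst case both components are at the extreme and orthogonal: √(0.05566² + 0.0215422²) ≈ 0.0596834 m.
That is 0.0596834 m = 5.9683 cm.

5.97 centimetres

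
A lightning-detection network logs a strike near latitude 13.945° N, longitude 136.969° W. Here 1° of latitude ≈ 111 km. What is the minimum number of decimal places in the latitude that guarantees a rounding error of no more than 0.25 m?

One degree of latitude covers 111000 m.
Rounding to N decimal places gives at most 0.5 × 10⁻ᴺ degrees of error, i.e. 0.5 × 10⁻ᴺ × 111000 m.
Setting 55500 × 10⁻ᴺ ≤ 0.25 gives 10ᴺ ≥ 2.22e+05, i.e. N ≥ 5.35.
At 5 places the error can reach 0.555 m, but 6 places keeps it to 0.0555 m.

6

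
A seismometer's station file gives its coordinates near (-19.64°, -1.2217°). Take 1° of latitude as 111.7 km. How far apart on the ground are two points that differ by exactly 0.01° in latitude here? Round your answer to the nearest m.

1117 m

Along a meridian 0.01° is 0.01 × 111700 = 1117 m.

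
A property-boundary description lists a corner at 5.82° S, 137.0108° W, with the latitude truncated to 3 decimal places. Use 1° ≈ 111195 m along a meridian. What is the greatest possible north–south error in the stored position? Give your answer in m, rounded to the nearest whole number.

Truncating at 3 decimal places can drop up to a full unit in the last place, so the latitude may be off by as much as 0.001°.
So the N–S error is at most 0.001 × 111195 = 111.195 m.

111 m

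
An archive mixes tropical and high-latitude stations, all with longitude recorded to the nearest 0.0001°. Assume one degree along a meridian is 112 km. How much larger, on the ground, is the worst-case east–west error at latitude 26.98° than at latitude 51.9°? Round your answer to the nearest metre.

Rounding to 4 decimal places leaves the longitude within ±5e-05° of the true value.
At 26.98°: 5e-05° × 112000 × cos 26.98° = 5e-05 × 112000 × 0.8912 ≈ 4.9905 m.
Error at 51.9° = 5e-05° × 112000 × cos 51.9° ≈ 5.6 × 0.6170 = 3.4554 m.
So the lower-latitude error exceeds the higher by 4.9905 − 3.4554 = 1.5351 m.

2 metres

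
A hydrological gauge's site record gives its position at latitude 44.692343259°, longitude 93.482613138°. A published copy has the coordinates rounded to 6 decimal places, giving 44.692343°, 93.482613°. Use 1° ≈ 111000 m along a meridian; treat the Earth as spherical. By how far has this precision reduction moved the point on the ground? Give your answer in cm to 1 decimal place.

The latitude changed by +0.000000259° and the longitude by +0.000000138°.
N–S: 0.000000259° × 111000 m/° = 0.028749 m.
East–west at this latitude: 0.000000138° × 111000 × cos 44.6923° ≈ 0.000000138 × 78909.2 = 0.0108895 m.
Hypotenuse of the two orthogonal shifts: √(0.028749² + 0.0108895²) = 0.0307422 m.
That is 0.0307422 m = 3.0742 cm.

3.1 cm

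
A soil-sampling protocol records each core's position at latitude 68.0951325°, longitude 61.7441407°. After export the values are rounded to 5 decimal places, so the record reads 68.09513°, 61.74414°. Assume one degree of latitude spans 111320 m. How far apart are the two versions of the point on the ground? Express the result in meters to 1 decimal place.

0.3 meters

The latitude changed by +0.0000025° and the longitude by +0.0000007°.
North–south shift: 0.0000025 × 111320 = 0.2783 m.
East–west at this latitude: 0.0000007° × 111320 × cos 68.0951° ≈ 0.0000007 × 41529.8 = 0.0290708 m.
Distance: √(0.2783² + 0.0290708²) ≈ 0.279814 m.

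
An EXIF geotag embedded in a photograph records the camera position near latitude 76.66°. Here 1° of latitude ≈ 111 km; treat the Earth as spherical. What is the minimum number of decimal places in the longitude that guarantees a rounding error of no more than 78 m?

3

At 76.66° one degree of longitude covers 111000 × cos 76.66° ≈ 111000 × 0.2307 ≈ 25610.9 m.
N decimal places → at most half a unit in the last place, 0.5 × 10⁻ᴺ° = 25610.9/2 × 10⁻ᴺ m.
Setting 12805.5 × 10⁻ᴺ ≤ 78 gives 10ᴺ ≥ 164.2, i.e. N ≥ 2.22.
At 2 places the error can reach 128 m, but 3 places keeps it to 12.8 m.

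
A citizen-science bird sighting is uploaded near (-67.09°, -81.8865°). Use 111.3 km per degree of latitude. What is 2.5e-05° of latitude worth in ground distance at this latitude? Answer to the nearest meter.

3 meters

2.5e-05° × 111300 m/° = 2.7825 m.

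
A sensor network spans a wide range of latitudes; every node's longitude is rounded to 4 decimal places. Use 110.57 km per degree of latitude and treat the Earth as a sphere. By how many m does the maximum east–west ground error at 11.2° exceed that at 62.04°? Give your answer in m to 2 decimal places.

Rounding to 4 decimal places leaves the longitude within ±5e-05° of the true value.
Error at 11.2° = 5e-05° × 110570 × cos 11.2° ≈ 5.5285 × 0.9810 = 5.4232 m.
Error at 62.04° = 5e-05° × 110570 × cos 62.04° ≈ 5.5285 × 0.4689 = 2.5921 m.
So the lower-latitude error exceeds the higher by 5.4232 − 2.5921 = 2.8311 m.

2.83 m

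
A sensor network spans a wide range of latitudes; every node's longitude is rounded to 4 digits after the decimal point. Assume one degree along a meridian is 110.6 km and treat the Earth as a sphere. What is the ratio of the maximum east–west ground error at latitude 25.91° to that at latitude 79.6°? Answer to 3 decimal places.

4.983

Rounding to 4 decimal places leaves the longitude within ±5e-05° of the true value.
Error at 25.91° = 5e-05° × 110600 × cos 25.91° ≈ 5.53 × 0.8995 = 4.9741 m.
Error at 79.6° = 5e-05° × 110600 × cos 79.6° ≈ 5.53 × 0.1805 = 0.99827 m.
Ratio: 4.9741 / 0.99827 = cos 25.91° / cos 79.6° ≈ 4.9827.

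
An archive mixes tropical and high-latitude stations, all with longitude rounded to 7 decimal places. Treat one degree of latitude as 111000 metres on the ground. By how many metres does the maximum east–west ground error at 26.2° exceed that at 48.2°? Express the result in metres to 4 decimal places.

0.0013 metres

Rounding to 7 decimal places leaves the longitude within ±5e-08° of the true value.
Error at 26.2° = 5e-08° × 111000 × cos 26.2° ≈ 0.00555 × 0.8973 = 0.0049798 m.
Error at 48.2° = 5e-08° × 111000 × cos 48.2° ≈ 0.00555 × 0.6665 = 0.0036993 m.
So the lower-latitude error exceeds the higher by 0.0049798 − 0.0036993 = 0.0012805 m.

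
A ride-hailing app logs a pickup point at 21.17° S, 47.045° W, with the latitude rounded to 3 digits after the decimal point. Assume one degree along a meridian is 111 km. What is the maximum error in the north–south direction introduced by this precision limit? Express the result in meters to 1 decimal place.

Rounding to 3 decimal places leaves the latitude within ±0.0005° of the true value.
North–south distance: 0.0005° × 111000 m/° = 55.5 m.

55.5 meters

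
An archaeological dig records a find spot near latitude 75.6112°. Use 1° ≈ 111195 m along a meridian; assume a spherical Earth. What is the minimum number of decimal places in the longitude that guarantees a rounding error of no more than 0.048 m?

At 75.6112° one degree of longitude covers 111195 × cos 75.6112° ≈ 111195 × 0.2485 ≈ 27632 m.
With N decimal places the half-ulp bound is 0.5·10⁻ᴺ°, or 0.5·10⁻ᴺ × 27632 m on the ground.
Setting 13816 × 10⁻ᴺ ≤ 0.048 gives 10ᴺ ≥ 2.878e+05, i.e. N ≥ 5.46.
At 5 places the error can reach 0.138 m, but 6 places keeps it to 0.0138 m.

6 decimal places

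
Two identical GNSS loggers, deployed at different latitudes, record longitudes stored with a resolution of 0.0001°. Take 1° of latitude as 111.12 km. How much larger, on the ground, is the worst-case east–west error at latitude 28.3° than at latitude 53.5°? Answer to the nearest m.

With a 0.0001° grid the true value lies within half a step, ±0.0001°/2 = ±5e-05°, of the stored one.
Error at 28.3° = 5e-05° × 111120 × cos 28.3° ≈ 5.556 × 0.8805 = 4.8919 m.
Error at 53.5° = 5e-05° × 111120 × cos 53.5° ≈ 5.556 × 0.5948 = 3.3048 m.
So the lower-latitude error exceeds the higher by 4.8919 − 3.3048 = 1.5871 m.

2 m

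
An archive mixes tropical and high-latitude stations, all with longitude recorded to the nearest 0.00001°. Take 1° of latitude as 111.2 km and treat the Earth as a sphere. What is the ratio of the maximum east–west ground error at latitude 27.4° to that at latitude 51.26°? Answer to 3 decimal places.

1.419

Rounding to 5 decimal places leaves the longitude within ±5e-06° of the true value.
At 27.4°: 5e-06° × 111200 × cos 27.4° = 5e-06 × 111200 × 0.8878 ≈ 0.49363 m.
At 51.26°: 5e-06° × 111200 × cos 51.26° = 5e-06 × 111200 × 0.6258 ≈ 0.34794 m.
Ratio: 0.49363 / 0.34794 = cos 27.4° / cos 51.26° ≈ 1.4187.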